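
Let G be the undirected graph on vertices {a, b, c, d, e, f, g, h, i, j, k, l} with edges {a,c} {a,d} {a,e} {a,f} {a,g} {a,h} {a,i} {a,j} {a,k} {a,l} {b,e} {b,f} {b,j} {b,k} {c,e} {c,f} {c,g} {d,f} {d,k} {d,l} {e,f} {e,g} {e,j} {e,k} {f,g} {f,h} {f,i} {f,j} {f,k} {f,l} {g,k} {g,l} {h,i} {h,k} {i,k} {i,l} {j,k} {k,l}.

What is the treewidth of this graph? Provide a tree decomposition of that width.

Treewidth 4.
Bags: B1 = {a, e, f, g, k}  B2 = {a, f, g, k, l}  B3 = {a, f, i, k, l}  B4 = {a, e, f, j, k}  B5 = {a, f, h, i, k}  B6 = {b, e, f, j, k}  B7 = {a, d, f, k, l}  B8 = {a, c, e, f, g}
Tree: B1–B2, B2–B3, B1–B4, B3–B5, B4–B6, B2–B7, B1–B8

Every bag has size at most 5, so the width is 5 − 1 = 4 and tw(G) ≤ 4. On the other hand G contains the 5-clique {a, c, e, f, g}. A clique must lie in a single bag of any decomposition, so no decomposition can have width below 4. Hence tw(G) = 4 exactly.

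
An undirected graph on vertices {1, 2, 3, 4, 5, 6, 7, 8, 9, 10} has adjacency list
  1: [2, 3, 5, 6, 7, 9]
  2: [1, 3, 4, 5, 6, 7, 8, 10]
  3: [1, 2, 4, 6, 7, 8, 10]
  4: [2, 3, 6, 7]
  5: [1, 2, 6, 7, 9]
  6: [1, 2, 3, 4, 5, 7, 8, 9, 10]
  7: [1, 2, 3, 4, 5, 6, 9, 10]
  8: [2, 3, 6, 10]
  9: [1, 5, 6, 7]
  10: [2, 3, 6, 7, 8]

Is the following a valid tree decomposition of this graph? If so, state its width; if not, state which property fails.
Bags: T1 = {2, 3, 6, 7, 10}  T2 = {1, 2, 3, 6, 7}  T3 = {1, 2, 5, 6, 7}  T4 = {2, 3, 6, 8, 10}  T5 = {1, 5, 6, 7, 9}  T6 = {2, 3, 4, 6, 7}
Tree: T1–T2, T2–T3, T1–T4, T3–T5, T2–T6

Vertex coverage: the bags together contain {1, 2, 3, 4, 5, 6, 7, 8, 9, 10}, the full vertex set. Edge coverage: each edge of G has both endpoints in at least one bag. Running intersection: for every vertex, the bags containing it form a connected subtree. All three properties hold, so this is a valid tree decomposition of width max|bag| − 1 = 4, and hence tw(G) ≤ 4.

Yes; width 4.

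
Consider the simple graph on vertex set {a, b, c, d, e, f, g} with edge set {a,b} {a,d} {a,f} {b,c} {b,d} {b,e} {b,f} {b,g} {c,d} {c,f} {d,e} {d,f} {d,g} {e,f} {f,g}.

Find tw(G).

A width-3 tree decomposition is:
Bags: B1 = {a, b, d, f}  B2 = {b, c, d, f}  B3 = {b, d, f, g}  B4 = {b, d, e, f}
Tree: B1–B2, B1–B3, B1–B4
The largest bag has 4 vertices, giving width 3; this decomposition certifies tw(G) ≤ 3. For the lower bound, the 4 vertices {b, d, f, g} are pairwise adjacent, and any tree decomposition puts a clique entirely inside one bag — forcing width ≥ 3. The upper and lower bounds meet at 3, so that is the treewidth.

3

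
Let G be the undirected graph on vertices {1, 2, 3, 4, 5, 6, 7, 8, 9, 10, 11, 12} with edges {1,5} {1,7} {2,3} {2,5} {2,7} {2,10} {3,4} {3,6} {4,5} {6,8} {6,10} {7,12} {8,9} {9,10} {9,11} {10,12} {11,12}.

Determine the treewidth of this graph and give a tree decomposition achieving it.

The largest bag has 4 vertices, giving width 3; this decomposition certifies tw(G) ≤ 3. For the lower bound: the 4 vertex sets {1,4,5}, {3}, {2}, {6,7,10,12} are disjoint, each induces a connected subgraph, and every pair is joined by at least one edge of G. Contracting each set to a single vertex therefore yields K_{4} as a minor, and since treewidth is minor-monotone, tw(G) ≥ tw(K_{4}) = 3. Combining the bounds, tw(G) = 3.

Treewidth 3.
Bags: B1 = {1, 3, 4, 5}  B2 = {1, 2, 3, 5}  B3 = {1, 2, 3, 7}  B4 = {2, 3, 6, 7}  B5 = {2, 6, 7, 10}  B6 = {6, 7, 10, 12}  B7 = {6, 8, 10, 12}  B8 = {8, 9, 10, 12}  B9 = {8, 9, 11, 12}
Tree: B1–B2, B2–B3, B3–B4, B4–B5, B5–B6, B6–B7, B7–B8, B8–B9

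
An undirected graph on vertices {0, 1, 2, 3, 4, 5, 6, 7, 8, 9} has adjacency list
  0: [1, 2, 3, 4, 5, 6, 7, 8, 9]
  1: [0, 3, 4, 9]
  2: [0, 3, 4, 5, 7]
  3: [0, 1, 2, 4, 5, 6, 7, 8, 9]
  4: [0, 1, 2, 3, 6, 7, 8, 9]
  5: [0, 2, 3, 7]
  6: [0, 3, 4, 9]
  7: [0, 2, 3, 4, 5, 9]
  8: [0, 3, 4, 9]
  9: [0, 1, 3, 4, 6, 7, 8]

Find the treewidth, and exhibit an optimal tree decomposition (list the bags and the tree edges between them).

Each bag holds 5 vertices, so the decomposition has width 4, which upper-bounds the treewidth. For the lower bound, the 5 vertices {0, 3, 4, 8, 9} are pairwise adjacent, and any tree decomposition puts a clique entirely inside one bag — forcing width ≥ 4. Hence tw(G) = 4 exactly.

Treewidth 4.
Bags: B1 = {0, 3, 4, 7, 9}  B2 = {0, 2, 3, 4, 7}  B3 = {0, 3, 4, 8, 9}  B4 = {0, 1, 3, 4, 9}  B5 = {0, 2, 3, 5, 7}  B6 = {0, 3, 4, 6, 9}
Tree: B1–B2, B1–B3, B3–B4, B2–B5, B4–B6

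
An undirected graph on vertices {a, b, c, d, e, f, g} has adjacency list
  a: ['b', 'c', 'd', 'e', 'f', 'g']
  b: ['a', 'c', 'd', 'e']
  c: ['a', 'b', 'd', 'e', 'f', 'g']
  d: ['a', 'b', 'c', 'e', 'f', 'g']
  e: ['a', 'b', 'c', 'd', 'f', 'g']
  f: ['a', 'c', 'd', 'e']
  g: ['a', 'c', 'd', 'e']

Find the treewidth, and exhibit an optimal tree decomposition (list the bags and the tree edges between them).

Every bag has size at most 5, so the width is 5 − 1 = 4 and tw(G) ≤ 4. Conversely, {a, c, d, e, g} is a clique of size 5, and the vertices of any clique must share a bag in every tree decomposition; so some bag has ≥ 5 vertices and tw(G) ≥ 4. Combining the bounds, tw(G) = 4.

Treewidth 4.
One optimal decomposition is:
Bags: B1 = {a, b, c, d, e}  B2 = {a, c, d, e, f}  B3 = {a, c, d, e, g}
Tree: B1–B2, B2–B3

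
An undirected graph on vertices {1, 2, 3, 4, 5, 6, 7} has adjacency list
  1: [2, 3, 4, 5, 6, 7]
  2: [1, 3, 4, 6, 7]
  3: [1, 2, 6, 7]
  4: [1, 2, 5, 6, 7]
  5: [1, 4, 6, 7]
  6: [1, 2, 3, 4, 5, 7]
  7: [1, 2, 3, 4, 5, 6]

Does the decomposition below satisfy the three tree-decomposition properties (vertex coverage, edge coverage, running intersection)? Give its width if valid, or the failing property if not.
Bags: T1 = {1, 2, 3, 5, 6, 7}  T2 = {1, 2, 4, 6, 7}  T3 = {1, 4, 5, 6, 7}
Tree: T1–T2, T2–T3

A tree decomposition must satisfy three properties: every vertex lies in some bag; for every edge, both endpoints lie together in some bag; and for every vertex, the bags containing it form a connected subtree. Here bags containing vertex 5 are not connected in the tree, so the decomposition is invalid.

No — bags containing vertex 5 are not connected in the tree.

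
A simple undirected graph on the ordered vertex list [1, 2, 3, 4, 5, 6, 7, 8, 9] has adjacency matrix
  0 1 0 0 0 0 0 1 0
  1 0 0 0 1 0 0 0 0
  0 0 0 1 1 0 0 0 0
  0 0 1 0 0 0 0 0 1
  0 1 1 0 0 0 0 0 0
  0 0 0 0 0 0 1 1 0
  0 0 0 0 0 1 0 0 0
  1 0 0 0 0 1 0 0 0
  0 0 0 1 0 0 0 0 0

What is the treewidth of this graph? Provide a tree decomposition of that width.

The largest bag has 2 vertices, giving width 1; this decomposition certifies tw(G) ≤ 1. Since G has at least one edge (e.g. 7–6), it is not an edgeless graph, so tw(G) ≥ 1. Combining the bounds, tw(G) = 1.

Treewidth 1.
Bags: B1 = {6, 7}  B2 = {6, 8}  B3 = {1, 8}  B4 = {1, 2}  B5 = {2, 5}  B6 = {3, 5}  B7 = {3, 4}  B8 = {4, 9}
Tree: B1–B2, B2–B3, B3–B4, B4–B5, B5–B6, B6–B7, B7–B8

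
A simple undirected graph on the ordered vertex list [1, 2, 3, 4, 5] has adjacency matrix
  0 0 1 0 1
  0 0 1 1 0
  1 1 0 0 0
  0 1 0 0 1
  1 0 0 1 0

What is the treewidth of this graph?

A width-2 tree decomposition is:
Bags: B1 = {2, 4, 5}  B2 = {2, 3, 5}  B3 = {1, 3, 5}
Tree: B1–B2, B2–B3
Every bag has size at most 3, so the width is 3 − 1 = 2 and tw(G) ≤ 2. Since 5–4–2–3–1–5 is a cycle in G, G is not acyclic. Forests are exactly the graphs of treewidth ≤ 1, so tw(G) ≥ 2. The upper and lower bounds meet at 2, so that is the treewidth.

2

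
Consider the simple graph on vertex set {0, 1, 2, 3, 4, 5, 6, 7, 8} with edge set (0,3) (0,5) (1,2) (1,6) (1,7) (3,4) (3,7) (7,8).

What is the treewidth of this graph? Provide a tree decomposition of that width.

Each bag holds 2 vertices, so the decomposition has width 1, which upper-bounds the treewidth. Since G has at least one edge (e.g. 1–7), it is not an edgeless graph, so tw(G) ≥ 1. Combining the bounds, tw(G) = 1.

Treewidth 1.
One optimal decomposition is:
Bags: B1 = {1, 7}  B2 = {3, 7}  B3 = {0, 3}  B4 = {1, 6}  B5 = {7, 8}  B6 = {1, 2}  B7 = {0, 5}  B8 = {3, 4}
Tree: B1–B2, B2–B3, B1–B4, B2–B5, B4–B6, B3–B7, B3–B8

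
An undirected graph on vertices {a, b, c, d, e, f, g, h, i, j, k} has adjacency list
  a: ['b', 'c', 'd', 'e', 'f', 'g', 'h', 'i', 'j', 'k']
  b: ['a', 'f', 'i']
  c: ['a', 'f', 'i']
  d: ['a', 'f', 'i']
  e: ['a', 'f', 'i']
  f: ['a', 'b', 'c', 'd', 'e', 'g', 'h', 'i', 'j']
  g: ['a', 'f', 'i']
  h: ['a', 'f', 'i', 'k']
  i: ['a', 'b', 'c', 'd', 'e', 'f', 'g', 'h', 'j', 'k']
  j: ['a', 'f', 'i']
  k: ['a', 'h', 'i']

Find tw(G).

3

A width-3 tree decomposition is:
Bags: B1 = {a, h, i, k}  B2 = {a, f, h, i}  B3 = {a, c, f, i}  B4 = {a, d, f, i}  B5 = {a, f, i, j}  B6 = {a, b, f, i}  B7 = {a, e, f, i}  B8 = {a, f, g, i}
Tree: B1–B2, B2–B3, B2–B4, B4–B5, B4–B6, B4–B7, B3–B8
Every bag has size at most 4, so the width is 4 − 1 = 3 and tw(G) ≤ 3. For the lower bound, the 4 vertices {a, d, f, i} are pairwise adjacent, and any tree decomposition puts a clique entirely inside one bag — forcing width ≥ 3. Combining the bounds, tw(G) = 3.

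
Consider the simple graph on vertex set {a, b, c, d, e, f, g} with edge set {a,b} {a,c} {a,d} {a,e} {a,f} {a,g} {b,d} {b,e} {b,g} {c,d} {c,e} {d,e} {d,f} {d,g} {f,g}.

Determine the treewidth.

3

A width-3 tree decomposition is:
Bags: B1 = {a, b, d, g}  B2 = {a, b, d, e}  B3 = {a, d, f, g}  B4 = {a, c, d, e}
Tree: B1–B2, B1–B3, B2–B4
Every bag has size at most 4, so the width is 4 − 1 = 3 and tw(G) ≤ 3. For the lower bound, the 4 vertices {a, d, f, g} are pairwise adjacent, and any tree decomposition puts a clique entirely inside one bag — forcing width ≥ 3. Hence tw(G) = 3 exactly.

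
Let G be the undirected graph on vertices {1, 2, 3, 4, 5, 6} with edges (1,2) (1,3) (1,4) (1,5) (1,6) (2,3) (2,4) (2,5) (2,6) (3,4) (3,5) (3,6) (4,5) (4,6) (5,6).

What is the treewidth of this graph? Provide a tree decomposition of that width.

A single bag containing all 6 vertices is trivially a valid decomposition of width 5. For the lower bound, the 6 vertices {1, 2, 3, 4, 5, 6} are pairwise adjacent, and any tree decomposition puts a clique entirely inside one bag — forcing width ≥ 5. Hence tw(G) = 5 exactly.

Treewidth 5.
One such decomposition:
Bags: B1 = {1, 2, 3, 4, 5, 6}
Tree: (single bag)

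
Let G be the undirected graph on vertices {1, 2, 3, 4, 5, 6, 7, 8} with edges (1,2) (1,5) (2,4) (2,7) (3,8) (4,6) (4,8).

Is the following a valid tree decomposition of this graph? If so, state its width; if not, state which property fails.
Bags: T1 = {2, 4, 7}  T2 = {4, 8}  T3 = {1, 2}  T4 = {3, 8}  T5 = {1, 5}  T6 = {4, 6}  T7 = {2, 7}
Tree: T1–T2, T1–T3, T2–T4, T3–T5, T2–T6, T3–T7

No — bags containing vertex 7 are not connected in the tree.

A tree decomposition must satisfy three properties: every vertex lies in some bag; for every edge, both endpoints lie together in some bag; and for every vertex, the bags containing it form a connected subtree. Here bags containing vertex 7 are not connected in the tree, so the decomposition is invalid.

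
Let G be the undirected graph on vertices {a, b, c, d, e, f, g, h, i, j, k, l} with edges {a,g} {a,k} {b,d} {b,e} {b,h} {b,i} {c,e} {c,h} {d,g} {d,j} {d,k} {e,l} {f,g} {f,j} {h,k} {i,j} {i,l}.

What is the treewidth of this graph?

3

A width-3 tree decomposition is:
Bags: B1 = {c, e, i, l}  B2 = {b, c, e, i}  B3 = {b, c, h, i}  B4 = {b, h, i, j}  B5 = {b, d, h, j}  B6 = {d, h, j, k}  B7 = {d, f, j, k}  B8 = {d, f, g, k}  B9 = {a, f, g, k}
Tree: B1–B2, B2–B3, B3–B4, B4–B5, B5–B6, B6–B7, B7–B8, B8–B9
Each bag holds 4 vertices, so the decomposition has width 3, which upper-bounds the treewidth. For the lower bound: the 4 vertex sets {c,e,l}, {i}, {b}, {d,h,j,k} are disjoint, each induces a connected subgraph, and every pair is joined by at least one edge of G. Contracting each set to a single vertex therefore yields K_{4} as a minor, and since treewidth is minor-monotone, tw(G) ≥ tw(K_{4}) = 3. Hence tw(G) = 3 exactly.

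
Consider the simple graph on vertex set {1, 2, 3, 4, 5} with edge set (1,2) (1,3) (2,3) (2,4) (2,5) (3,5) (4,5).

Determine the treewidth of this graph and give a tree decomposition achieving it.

The largest bag has 3 vertices, giving width 2; this decomposition certifies tw(G) ≤ 2. Conversely, {1, 2, 3} is a clique of size 3, and the vertices of any clique must share a bag in every tree decomposition; so some bag has ≥ 3 vertices and tw(G) ≥ 2. The upper and lower bounds meet at 2, so that is the treewidth.

Treewidth 2.
Bags: B1 = {2, 3, 5}  B2 = {2, 4, 5}  B3 = {1, 2, 3}
Tree: B1–B2, B1–B3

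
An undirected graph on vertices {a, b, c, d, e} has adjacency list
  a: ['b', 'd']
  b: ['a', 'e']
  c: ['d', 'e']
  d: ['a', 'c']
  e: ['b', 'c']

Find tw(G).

2

A width-2 tree decomposition is:
Bags: B1 = {a, b, e}  B2 = {a, d, e}  B3 = {c, d, e}
Tree: B1–B2, B2–B3
The largest bag has 3 vertices, giving width 2; this decomposition certifies tw(G) ≤ 2. For the lower bound, G contains the cycle e–b–a–d–c–e, so G is not a forest; only forests have treewidth ≤ 1, hence tw(G) ≥ 2. Combining the bounds, tw(G) = 2.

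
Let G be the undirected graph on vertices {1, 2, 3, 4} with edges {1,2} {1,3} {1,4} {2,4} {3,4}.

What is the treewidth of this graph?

2

A width-2 tree decomposition is:
Bags: B1 = {1, 2, 4}  B2 = {1, 3, 4}
Tree: B1–B2
Each bag holds 3 vertices, so the decomposition has width 2, which upper-bounds the treewidth. For the lower bound, the 3 vertices {1, 2, 4} are pairwise adjacent, and any tree decomposition puts a clique entirely inside one bag — forcing width ≥ 2. Therefore the treewidth is 2.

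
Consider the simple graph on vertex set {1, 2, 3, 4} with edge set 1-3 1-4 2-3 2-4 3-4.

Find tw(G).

2

A width-2 tree decomposition is:
Bags: B1 = {1, 3, 4}  B2 = {2, 3, 4}
Tree: B1–B2
Every bag has size at most 3, so the width is 3 − 1 = 2 and tw(G) ≤ 2. Conversely, {1, 3, 4} is a clique of size 3, and the vertices of any clique must share a bag in every tree decomposition; so some bag has ≥ 3 vertices and tw(G) ≥ 2. Therefore the treewidth is 2.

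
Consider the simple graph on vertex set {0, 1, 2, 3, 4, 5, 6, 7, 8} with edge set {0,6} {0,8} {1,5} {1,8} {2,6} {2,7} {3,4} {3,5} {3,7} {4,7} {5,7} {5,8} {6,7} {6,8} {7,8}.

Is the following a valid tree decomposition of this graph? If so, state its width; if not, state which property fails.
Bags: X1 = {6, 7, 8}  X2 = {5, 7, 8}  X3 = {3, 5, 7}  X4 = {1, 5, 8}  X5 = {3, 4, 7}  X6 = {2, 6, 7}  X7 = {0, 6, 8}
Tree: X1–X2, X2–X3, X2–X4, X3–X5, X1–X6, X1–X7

Checking the three conditions: (i) the bags cover all of {0, 1, 2, 3, 4, 5, 6, 7, 8}; (ii) for each edge, some bag contains both endpoints; (iii) the bags containing any fixed vertex form a subtree. All hold, so the decomposition is valid with width 3 − 1 = 2.

Yes; width 2.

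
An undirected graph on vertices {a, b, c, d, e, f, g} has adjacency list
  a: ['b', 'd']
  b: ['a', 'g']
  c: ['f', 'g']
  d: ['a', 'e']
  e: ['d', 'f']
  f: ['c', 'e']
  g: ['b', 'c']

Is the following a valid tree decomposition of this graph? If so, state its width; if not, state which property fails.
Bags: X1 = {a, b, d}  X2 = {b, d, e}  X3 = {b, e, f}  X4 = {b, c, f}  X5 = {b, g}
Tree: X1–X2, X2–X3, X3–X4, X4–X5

No — edge (c,g) lies in no bag.

A tree decomposition must satisfy three properties: every vertex lies in some bag; for every edge, both endpoints lie together in some bag; and for every vertex, the bags containing it form a connected subtree. Here edge (c,g) lies in no bag, so the decomposition is invalid.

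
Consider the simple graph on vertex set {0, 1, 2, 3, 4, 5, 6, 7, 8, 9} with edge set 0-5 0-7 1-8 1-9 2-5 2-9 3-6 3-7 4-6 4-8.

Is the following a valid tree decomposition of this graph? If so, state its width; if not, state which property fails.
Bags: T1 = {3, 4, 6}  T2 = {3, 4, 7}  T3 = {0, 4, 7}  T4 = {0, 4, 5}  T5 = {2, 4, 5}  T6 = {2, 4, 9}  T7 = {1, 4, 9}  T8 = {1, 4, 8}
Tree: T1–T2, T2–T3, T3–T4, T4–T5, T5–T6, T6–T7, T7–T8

Every vertex of G appears in some bag (union = {0, 1, 2, 3, 4, 5, 6, 7, 8, 9}); every edge is covered by a bag; and for each vertex v the set of bags containing v is connected in the bag tree. The decomposition is therefore valid. The largest bag has 3 vertices, so the width is 2.

Yes; width 2.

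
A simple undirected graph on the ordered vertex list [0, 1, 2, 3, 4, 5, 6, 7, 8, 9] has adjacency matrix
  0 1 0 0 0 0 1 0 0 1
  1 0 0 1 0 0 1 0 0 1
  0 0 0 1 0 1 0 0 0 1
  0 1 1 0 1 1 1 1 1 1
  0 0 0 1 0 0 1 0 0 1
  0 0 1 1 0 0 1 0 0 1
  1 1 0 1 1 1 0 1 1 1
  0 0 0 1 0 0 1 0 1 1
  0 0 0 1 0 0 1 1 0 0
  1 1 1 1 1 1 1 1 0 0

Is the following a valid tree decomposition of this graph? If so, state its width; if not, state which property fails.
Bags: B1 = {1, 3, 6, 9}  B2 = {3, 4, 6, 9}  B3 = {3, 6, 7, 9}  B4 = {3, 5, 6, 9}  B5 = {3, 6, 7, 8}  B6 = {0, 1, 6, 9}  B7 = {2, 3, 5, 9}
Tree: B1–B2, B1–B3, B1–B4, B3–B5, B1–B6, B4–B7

Checking the three conditions: (i) the bags cover all of {0, 1, 2, 3, 4, 5, 6, 7, 8, 9}; (ii) for each edge, some bag contains both endpoints; (iii) the bags containing any fixed vertex form a subtree. All hold, so the decomposition is valid with width 4 − 1 = 3.

Yes; width 3.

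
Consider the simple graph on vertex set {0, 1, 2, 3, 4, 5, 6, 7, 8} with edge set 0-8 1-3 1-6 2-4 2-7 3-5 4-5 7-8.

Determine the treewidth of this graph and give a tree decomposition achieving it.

Each bag holds 2 vertices, so the decomposition has width 1, which upper-bounds the treewidth. G has an edge, so its treewidth is at least 1. The upper and lower bounds meet at 1, so that is the treewidth.

Treewidth 1.
One optimal decomposition is:
Bags: B1 = {0, 8}  B2 = {7, 8}  B3 = {2, 7}  B4 = {2, 4}  B5 = {4, 5}  B6 = {3, 5}  B7 = {1, 3}  B8 = {1, 6}
Tree: B1–B2, B2–B3, B3–B4, B4–B5, B5–B6, B6–B7, B7–B8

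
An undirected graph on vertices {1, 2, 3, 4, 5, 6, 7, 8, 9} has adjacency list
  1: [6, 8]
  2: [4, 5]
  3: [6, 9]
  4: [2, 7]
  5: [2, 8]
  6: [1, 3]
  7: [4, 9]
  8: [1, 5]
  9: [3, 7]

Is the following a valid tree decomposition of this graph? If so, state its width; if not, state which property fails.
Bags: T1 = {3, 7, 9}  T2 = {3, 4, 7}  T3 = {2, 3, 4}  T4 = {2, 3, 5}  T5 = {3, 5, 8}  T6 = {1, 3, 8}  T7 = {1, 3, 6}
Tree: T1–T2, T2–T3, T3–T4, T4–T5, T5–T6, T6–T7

Every vertex of G appears in some bag (union = {1, 2, 3, 4, 5, 6, 7, 8, 9}); every edge is covered by a bag; and for each vertex v the set of bags containing v is connected in the bag tree. The decomposition is therefore valid. The largest bag has 3 vertices, so the width is 2.

Yes; width 2.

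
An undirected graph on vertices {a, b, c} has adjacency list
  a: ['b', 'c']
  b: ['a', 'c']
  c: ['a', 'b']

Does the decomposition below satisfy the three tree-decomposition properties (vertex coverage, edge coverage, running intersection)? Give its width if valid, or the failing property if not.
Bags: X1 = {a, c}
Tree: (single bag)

No — vertex b appears in no bag.

A tree decomposition must satisfy three properties: every vertex lies in some bag; for every edge, both endpoints lie together in some bag; and for every vertex, the bags containing it form a connected subtree. Here vertex b appears in no bag, so the decomposition is invalid.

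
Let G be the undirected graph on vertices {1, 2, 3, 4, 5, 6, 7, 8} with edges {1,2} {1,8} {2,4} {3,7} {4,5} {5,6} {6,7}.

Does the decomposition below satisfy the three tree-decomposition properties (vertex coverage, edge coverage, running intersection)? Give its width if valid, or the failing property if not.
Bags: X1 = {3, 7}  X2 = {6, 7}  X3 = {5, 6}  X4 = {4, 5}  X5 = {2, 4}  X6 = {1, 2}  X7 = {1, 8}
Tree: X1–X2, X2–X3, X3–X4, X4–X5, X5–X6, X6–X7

Yes; width 1.

Vertex coverage: the bags together contain {1, 2, 3, 4, 5, 6, 7, 8}, the full vertex set. Edge coverage: each edge of G has both endpoints in at least one bag. Running intersection: for every vertex, the bags containing it form a connected subtree. All three properties hold, so this is a valid tree decomposition of width max|bag| − 1 = 1, and hence tw(G) ≤ 1.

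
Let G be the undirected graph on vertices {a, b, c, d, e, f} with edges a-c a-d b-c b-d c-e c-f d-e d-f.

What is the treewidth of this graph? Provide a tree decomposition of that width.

The largest bag has 3 vertices, giving width 2; this decomposition certifies tw(G) ≤ 2. For the lower bound, G contains the cycle c–e–d–f–c, so G is not a forest; only forests have treewidth ≤ 1, hence tw(G) ≥ 2. The upper and lower bounds meet at 2, so that is the treewidth.

Treewidth 2.
One optimal decomposition is:
Bags: B1 = {c, d, e}  B2 = {c, d, f}  B3 = {a, c, d}  B4 = {b, c, d}
Tree: B1–B2, B2–B3, B3–B4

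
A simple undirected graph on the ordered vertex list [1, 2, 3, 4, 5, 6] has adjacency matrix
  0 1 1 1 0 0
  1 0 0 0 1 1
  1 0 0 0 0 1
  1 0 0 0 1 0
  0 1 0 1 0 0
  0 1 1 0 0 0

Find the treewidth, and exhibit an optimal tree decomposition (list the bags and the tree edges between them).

Treewidth 2.
One optimal decomposition is:
Bags: B1 = {2, 3, 6}  B2 = {1, 2, 3}  B3 = {1, 2, 5}  B4 = {1, 4, 5}
Tree: B1–B2, B2–B3, B3–B4

Every bag has size at most 3, so the width is 3 − 1 = 2 and tw(G) ≤ 2. Since 6–3–1–2–6 is a cycle in G, G is not acyclic. Forests are exactly the graphs of treewidth ≤ 1, so tw(G) ≥ 2. The upper and lower bounds meet at 2, so that is the treewidth.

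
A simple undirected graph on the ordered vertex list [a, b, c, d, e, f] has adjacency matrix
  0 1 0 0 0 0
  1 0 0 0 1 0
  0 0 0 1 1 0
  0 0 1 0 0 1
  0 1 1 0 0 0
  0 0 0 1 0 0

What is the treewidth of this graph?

1

A width-1 tree decomposition is:
Bags: B1 = {a, b}  B2 = {b, e}  B3 = {c, e}  B4 = {c, d}  B5 = {d, f}
Tree: B1–B2, B2–B3, B3–B4, B4–B5
Each bag holds 2 vertices, so the decomposition has width 1, which upper-bounds the treewidth. Since G has at least one edge (e.g. a–b), it is not an edgeless graph, so tw(G) ≥ 1. The upper and lower bounds meet at 1, so that is the treewidth.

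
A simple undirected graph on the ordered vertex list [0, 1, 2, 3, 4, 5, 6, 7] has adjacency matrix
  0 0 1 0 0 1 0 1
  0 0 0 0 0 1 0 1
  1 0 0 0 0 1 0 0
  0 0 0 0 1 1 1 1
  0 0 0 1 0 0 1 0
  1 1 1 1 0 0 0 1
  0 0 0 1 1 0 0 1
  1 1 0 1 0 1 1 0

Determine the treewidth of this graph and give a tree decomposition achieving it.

Each bag holds 3 vertices, so the decomposition has width 2, which upper-bounds the treewidth. For the lower bound, the 3 vertices {3, 4, 6} are pairwise adjacent, and any tree decomposition puts a clique entirely inside one bag — forcing width ≥ 2. The upper and lower bounds meet at 2, so that is the treewidth.

Treewidth 2.
One such decomposition:
Bags: B1 = {3, 5, 7}  B2 = {0, 5, 7}  B3 = {1, 5, 7}  B4 = {3, 6, 7}  B5 = {0, 2, 5}  B6 = {3, 4, 6}
Tree: B1–B2, B1–B3, B1–B4, B2–B5, B4–B6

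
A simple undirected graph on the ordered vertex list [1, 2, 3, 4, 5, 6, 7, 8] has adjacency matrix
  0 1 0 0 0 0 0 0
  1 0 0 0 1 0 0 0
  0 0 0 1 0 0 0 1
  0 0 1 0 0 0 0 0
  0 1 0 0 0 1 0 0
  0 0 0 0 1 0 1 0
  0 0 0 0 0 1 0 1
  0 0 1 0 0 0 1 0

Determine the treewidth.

A width-1 tree decomposition is:
Bags: B1 = {1, 2}  B2 = {2, 5}  B3 = {5, 6}  B4 = {6, 7}  B5 = {7, 8}  B6 = {3, 8}  B7 = {3, 4}
Tree: B1–B2, B2–B3, B3–B4, B4–B5, B5–B6, B6–B7
Every bag has size at most 2, so the width is 2 − 1 = 1 and tw(G) ≤ 1. Since G has at least one edge (e.g. 1–2), it is not an edgeless graph, so tw(G) ≥ 1. Therefore the treewidth is 1.

1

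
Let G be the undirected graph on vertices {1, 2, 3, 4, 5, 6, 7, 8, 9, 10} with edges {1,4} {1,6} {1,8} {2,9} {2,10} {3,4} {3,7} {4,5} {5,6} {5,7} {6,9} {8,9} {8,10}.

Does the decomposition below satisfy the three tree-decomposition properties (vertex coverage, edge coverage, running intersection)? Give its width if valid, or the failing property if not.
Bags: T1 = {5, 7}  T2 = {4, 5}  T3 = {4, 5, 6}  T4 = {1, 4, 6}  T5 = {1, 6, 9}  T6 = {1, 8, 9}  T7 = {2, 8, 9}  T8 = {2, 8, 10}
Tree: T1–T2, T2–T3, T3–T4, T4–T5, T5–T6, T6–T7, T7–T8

No — vertex 3 appears in no bag.

A tree decomposition must satisfy three properties: every vertex lies in some bag; for every edge, both endpoints lie together in some bag; and for every vertex, the bags containing it form a connected subtree. Here vertex 3 appears in no bag, so the decomposition is invalid.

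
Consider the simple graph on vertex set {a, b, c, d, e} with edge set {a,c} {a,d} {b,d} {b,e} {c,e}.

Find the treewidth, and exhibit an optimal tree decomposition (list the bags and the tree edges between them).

Treewidth 2.
One such decomposition:
Bags: B1 = {a, c, d}  B2 = {b, c, d}  B3 = {b, c, e}
Tree: B1–B2, B2–B3

Each bag holds 3 vertices, so the decomposition has width 2, which upper-bounds the treewidth. Since c–a–d–b–e–c is a cycle in G, G is not acyclic. Forests are exactly the graphs of treewidth ≤ 1, so tw(G) ≥ 2. Hence tw(G) = 2 exactly.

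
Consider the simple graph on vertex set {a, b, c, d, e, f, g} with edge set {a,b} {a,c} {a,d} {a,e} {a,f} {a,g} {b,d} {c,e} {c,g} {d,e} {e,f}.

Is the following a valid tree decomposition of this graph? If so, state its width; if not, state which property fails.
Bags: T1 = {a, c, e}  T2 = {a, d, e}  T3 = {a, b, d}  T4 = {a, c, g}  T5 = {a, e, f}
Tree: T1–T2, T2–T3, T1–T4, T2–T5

Checking the three conditions: (i) the bags cover all of {a, b, c, d, e, f, g}; (ii) for each edge, some bag contains both endpoints; (iii) the bags containing any fixed vertex form a subtree. All hold, so the decomposition is valid with width 3 − 1 = 2.

Yes; width 2.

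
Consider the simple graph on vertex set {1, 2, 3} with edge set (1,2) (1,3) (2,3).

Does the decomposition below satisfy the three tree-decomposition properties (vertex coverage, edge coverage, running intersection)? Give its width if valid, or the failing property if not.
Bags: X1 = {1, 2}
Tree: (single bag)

No — vertex 3 appears in no bag.

A tree decomposition must satisfy three properties: every vertex lies in some bag; for every edge, both endpoints lie together in some bag; and for every vertex, the bags containing it form a connected subtree. Here vertex 3 appears in no bag, so the decomposition is invalid.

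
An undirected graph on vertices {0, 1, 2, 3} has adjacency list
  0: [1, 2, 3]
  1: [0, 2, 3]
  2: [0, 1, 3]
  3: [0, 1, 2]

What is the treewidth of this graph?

3

A width-3 tree decomposition is:
Bags: B1 = {0, 1, 2, 3}
Tree: (single bag)
With just one bag of size 4, the width is 4 − 1 = 3, so tw(G) ≤ 3. On the other hand G contains the 4-clique {0, 1, 2, 3}. A clique must lie in a single bag of any decomposition, so no decomposition can have width below 3. Combining the bounds, tw(G) = 3.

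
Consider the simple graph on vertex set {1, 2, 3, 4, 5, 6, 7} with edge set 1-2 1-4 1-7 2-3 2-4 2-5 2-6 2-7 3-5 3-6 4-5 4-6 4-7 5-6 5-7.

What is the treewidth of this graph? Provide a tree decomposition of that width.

Treewidth 3.
Bags: B1 = {2, 4, 5, 7}  B2 = {1, 2, 4, 7}  B3 = {2, 4, 5, 6}  B4 = {2, 3, 5, 6}
Tree: B1–B2, B1–B3, B3–B4

Each bag holds 4 vertices, so the decomposition has width 3, which upper-bounds the treewidth. For the lower bound, the 4 vertices {2, 3, 5, 6} are pairwise adjacent, and any tree decomposition puts a clique entirely inside one bag — forcing width ≥ 3. Hence tw(G) = 3 exactly.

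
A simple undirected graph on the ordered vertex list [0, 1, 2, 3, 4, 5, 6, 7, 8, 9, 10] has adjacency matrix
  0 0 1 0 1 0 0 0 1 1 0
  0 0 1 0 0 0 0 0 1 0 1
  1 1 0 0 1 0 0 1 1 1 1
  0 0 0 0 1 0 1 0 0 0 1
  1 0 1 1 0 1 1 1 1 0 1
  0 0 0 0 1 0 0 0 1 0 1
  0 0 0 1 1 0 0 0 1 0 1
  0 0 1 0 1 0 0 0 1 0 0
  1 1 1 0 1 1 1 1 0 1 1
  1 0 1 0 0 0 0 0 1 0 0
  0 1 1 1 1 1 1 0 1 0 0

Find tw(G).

3

A width-3 tree decomposition is:
Bags: B1 = {2, 4, 8, 10}  B2 = {2, 4, 7, 8}  B3 = {4, 6, 8, 10}  B4 = {0, 2, 4, 8}  B5 = {4, 5, 8, 10}  B6 = {0, 2, 8, 9}  B7 = {3, 4, 6, 10}  B8 = {1, 2, 8, 10}
Tree: B1–B2, B1–B3, B2–B4, B3–B5, B4–B6, B3–B7, B1–B8
Each bag holds 4 vertices, so the decomposition has width 3, which upper-bounds the treewidth. Conversely, {1, 2, 8, 10} is a clique of size 4, and the vertices of any clique must share a bag in every tree decomposition; so some bag has ≥ 4 vertices and tw(G) ≥ 3. Therefore the treewidth is 3.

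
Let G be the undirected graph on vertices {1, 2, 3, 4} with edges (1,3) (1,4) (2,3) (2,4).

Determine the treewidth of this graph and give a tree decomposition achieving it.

Treewidth 2.
One optimal decomposition is:
Bags: B1 = {1, 3, 4}  B2 = {2, 3, 4}
Tree: B1–B2

Each bag holds 3 vertices, so the decomposition has width 2, which upper-bounds the treewidth. Since 3–1–4–2–3 is a cycle in G, G is not acyclic. Forests are exactly the graphs of treewidth ≤ 1, so tw(G) ≥ 2. The upper and lower bounds meet at 2, so that is the treewidth.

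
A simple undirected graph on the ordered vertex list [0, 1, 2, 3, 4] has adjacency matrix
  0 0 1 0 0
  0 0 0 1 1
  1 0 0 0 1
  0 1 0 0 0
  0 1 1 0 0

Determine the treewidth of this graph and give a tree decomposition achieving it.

Treewidth 1.
Bags: B1 = {1, 4}  B2 = {2, 4}  B3 = {0, 2}  B4 = {1, 3}
Tree: B1–B2, B2–B3, B1–B4

The largest bag has 2 vertices, giving width 1; this decomposition certifies tw(G) ≤ 1. Since G has at least one edge (e.g. 4–1), it is not an edgeless graph, so tw(G) ≥ 1. Combining the bounds, tw(G) = 1.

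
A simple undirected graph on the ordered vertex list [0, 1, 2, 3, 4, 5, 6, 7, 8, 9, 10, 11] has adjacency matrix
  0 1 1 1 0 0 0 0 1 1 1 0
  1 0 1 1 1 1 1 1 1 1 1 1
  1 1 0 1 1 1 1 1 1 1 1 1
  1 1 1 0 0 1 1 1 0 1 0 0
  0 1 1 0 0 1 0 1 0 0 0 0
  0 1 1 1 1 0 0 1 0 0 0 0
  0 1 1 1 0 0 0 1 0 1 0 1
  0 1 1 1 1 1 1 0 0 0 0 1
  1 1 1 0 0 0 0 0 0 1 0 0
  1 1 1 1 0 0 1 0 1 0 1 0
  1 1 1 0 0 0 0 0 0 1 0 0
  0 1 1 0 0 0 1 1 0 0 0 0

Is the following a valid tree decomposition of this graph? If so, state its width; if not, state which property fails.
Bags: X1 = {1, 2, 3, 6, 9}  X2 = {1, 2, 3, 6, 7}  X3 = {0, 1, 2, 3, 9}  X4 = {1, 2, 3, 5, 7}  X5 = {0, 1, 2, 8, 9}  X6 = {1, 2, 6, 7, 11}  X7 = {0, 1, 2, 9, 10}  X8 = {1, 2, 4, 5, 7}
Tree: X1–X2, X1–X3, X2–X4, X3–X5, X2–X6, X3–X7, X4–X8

Every vertex of G appears in some bag (union = {0, 1, 2, 3, 4, 5, 6, 7, 8, 9, 10, 11}); every edge is covered by a bag; and for each vertex v the set of bags containing v is connected in the bag tree. The decomposition is therefore valid. The largest bag has 5 vertices, so the width is 4.

Yes; width 4.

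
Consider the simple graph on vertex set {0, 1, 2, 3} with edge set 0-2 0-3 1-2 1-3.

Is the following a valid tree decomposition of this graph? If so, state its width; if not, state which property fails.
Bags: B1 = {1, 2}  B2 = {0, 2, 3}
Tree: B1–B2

No — edge (3,1) lies in no bag.

A tree decomposition must satisfy three properties: every vertex lies in some bag; for every edge, both endpoints lie together in some bag; and for every vertex, the bags containing it form a connected subtree. Here edge (3,1) lies in no bag, so the decomposition is invalid.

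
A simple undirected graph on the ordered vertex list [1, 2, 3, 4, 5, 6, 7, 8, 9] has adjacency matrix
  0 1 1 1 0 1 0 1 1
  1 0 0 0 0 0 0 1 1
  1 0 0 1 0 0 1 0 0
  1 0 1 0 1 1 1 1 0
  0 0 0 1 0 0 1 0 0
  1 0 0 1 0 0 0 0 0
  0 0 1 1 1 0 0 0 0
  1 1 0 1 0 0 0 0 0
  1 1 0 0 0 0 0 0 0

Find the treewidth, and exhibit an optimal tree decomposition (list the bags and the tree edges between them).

The largest bag has 3 vertices, giving width 2; this decomposition certifies tw(G) ≤ 2. Conversely, {1, 2, 9} is a clique of size 3, and the vertices of any clique must share a bag in every tree decomposition; so some bag has ≥ 3 vertices and tw(G) ≥ 2. Hence tw(G) = 2 exactly.

Treewidth 2.
One such decomposition:
Bags: B1 = {1, 2, 8}  B2 = {1, 4, 8}  B3 = {1, 3, 4}  B4 = {1, 4, 6}  B5 = {3, 4, 7}  B6 = {4, 5, 7}  B7 = {1, 2, 9}
Tree: B1–B2, B2–B3, B3–B4, B3–B5, B5–B6, B1–B7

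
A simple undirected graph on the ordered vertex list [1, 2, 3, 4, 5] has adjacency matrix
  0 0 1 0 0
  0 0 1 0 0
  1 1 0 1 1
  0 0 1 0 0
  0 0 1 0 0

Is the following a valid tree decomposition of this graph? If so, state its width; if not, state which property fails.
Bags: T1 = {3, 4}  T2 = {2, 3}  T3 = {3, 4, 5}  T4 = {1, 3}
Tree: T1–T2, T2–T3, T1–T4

A tree decomposition must satisfy three properties: every vertex lies in some bag; for every edge, both endpoints lie together in some bag; and for every vertex, the bags containing it form a connected subtree. Here bags containing vertex 4 are not connected in the tree, so the decomposition is invalid.

No — bags containing vertex 4 are not connected in the tree.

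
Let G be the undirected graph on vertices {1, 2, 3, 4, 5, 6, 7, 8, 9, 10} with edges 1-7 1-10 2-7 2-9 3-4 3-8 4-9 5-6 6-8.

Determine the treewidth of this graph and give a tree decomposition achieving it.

Treewidth 1.
One such decomposition:
Bags: B1 = {1, 10}  B2 = {1, 7}  B3 = {2, 7}  B4 = {2, 9}  B5 = {4, 9}  B6 = {3, 4}  B7 = {3, 8}  B8 = {6, 8}  B9 = {5, 6}
Tree: B1–B2, B2–B3, B3–B4, B4–B5, B5–B6, B6–B7, B7–B8, B8–B9

Each bag holds 2 vertices, so the decomposition has width 1, which upper-bounds the treewidth. Since G has at least one edge (e.g. 10–1), it is not an edgeless graph, so tw(G) ≥ 1. The upper and lower bounds meet at 1, so that is the treewidth.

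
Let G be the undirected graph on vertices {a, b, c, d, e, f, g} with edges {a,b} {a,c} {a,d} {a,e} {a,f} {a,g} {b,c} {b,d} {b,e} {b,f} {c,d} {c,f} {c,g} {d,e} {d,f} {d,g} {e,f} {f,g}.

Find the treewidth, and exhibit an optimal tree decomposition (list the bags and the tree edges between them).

Treewidth 4.
One optimal decomposition is:
Bags: B1 = {a, b, c, d, f}  B2 = {a, b, d, e, f}  B3 = {a, c, d, f, g}
Tree: B1–B2, B1–B3

The largest bag has 5 vertices, giving width 4; this decomposition certifies tw(G) ≤ 4. On the other hand G contains the 5-clique {a, b, d, e, f}. A clique must lie in a single bag of any decomposition, so no decomposition can have width below 4. The upper and lower bounds meet at 4, so that is the treewidth.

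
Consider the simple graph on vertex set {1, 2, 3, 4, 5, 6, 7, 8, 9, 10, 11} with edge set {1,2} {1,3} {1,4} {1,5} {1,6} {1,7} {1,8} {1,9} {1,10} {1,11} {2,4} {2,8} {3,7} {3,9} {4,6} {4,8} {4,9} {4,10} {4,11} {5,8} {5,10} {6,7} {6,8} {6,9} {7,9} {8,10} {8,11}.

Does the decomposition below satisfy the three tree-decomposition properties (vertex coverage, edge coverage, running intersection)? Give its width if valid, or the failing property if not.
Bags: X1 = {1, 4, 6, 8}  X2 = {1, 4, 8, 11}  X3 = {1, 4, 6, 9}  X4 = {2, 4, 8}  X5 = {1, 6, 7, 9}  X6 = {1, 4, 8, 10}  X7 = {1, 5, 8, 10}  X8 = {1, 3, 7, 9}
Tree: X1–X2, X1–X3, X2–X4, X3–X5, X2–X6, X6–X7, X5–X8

No — edge (1,2) lies in no bag.

A tree decomposition must satisfy three properties: every vertex lies in some bag; for every edge, both endpoints lie together in some bag; and for every vertex, the bags containing it form a connected subtree. Here edge (1,2) lies in no bag, so the decomposition is invalid.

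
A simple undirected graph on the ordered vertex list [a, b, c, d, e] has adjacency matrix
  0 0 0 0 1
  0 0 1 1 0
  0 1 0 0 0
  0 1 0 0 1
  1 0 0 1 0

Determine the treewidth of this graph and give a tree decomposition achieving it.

Every bag has size at most 2, so the width is 2 − 1 = 1 and tw(G) ≤ 1. Since G has at least one edge (e.g. a–e), it is not an edgeless graph, so tw(G) ≥ 1. The upper and lower bounds meet at 1, so that is the treewidth.

Treewidth 1.
One optimal decomposition is:
Bags: B1 = {a, e}  B2 = {d, e}  B3 = {b, d}  B4 = {b, c}
Tree: B1–B2, B2–B3, B3–B4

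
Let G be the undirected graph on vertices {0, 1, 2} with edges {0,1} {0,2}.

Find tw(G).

1

A width-1 tree decomposition is:
Bags: B1 = {0, 2}  B2 = {0, 1}
Tree: B1–B2
Every bag has size at most 2, so the width is 2 − 1 = 1 and tw(G) ≤ 1. Any graph with an edge has treewidth ≥ 1, and G has the edge 0–2. The upper and lower bounds meet at 1, so that is the treewidth.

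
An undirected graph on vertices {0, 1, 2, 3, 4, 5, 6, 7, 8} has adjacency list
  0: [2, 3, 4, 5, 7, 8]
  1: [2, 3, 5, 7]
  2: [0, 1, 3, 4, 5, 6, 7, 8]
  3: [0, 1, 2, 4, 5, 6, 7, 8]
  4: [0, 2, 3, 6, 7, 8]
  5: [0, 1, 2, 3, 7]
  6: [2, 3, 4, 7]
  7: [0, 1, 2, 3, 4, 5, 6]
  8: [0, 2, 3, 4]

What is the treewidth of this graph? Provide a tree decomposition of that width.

Each bag holds 5 vertices, so the decomposition has width 4, which upper-bounds the treewidth. Conversely, {0, 2, 3, 4, 8} is a clique of size 5, and the vertices of any clique must share a bag in every tree decomposition; so some bag has ≥ 5 vertices and tw(G) ≥ 4. Therefore the treewidth is 4.

Treewidth 4.
One optimal decomposition is:
Bags: B1 = {0, 2, 3, 5, 7}  B2 = {0, 2, 3, 4, 7}  B3 = {0, 2, 3, 4, 8}  B4 = {1, 2, 3, 5, 7}  B5 = {2, 3, 4, 6, 7}
Tree: B1–B2, B2–B3, B1–B4, B2–B5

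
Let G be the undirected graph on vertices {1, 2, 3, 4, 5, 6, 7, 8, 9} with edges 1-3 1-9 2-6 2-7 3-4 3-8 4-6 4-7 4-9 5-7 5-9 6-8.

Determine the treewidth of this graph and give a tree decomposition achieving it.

Every bag has size at most 4, so the width is 4 − 1 = 3 and tw(G) ≤ 3. For the lower bound: the 4 vertex sets {1,5,9}, {3}, {4}, {2,6,7,8} are disjoint, each induces a connected subgraph, and every pair is joined by at least one edge of G. Contracting each set to a single vertex therefore yields K_{4} as a minor, and since treewidth is minor-monotone, tw(G) ≥ tw(K_{4}) = 3. Therefore the treewidth is 3.

Treewidth 3.
One optimal decomposition is:
Bags: B1 = {1, 3, 5, 9}  B2 = {3, 4, 5, 9}  B3 = {3, 4, 5, 7}  B4 = {3, 4, 7, 8}  B5 = {4, 6, 7, 8}  B6 = {2, 6, 7, 8}
Tree: B1–B2, B2–B3, B3–B4, B4–B5, B5–B6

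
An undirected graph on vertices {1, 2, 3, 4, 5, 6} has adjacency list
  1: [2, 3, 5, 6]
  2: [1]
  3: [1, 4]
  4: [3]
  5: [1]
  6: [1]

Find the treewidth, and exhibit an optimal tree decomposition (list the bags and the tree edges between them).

Treewidth 1.
One such decomposition:
Bags: B1 = {1, 3}  B2 = {1, 6}  B3 = {1, 5}  B4 = {3, 4}  B5 = {1, 2}
Tree: B1–B2, B1–B3, B1–B4, B2–B5

Every bag has size at most 2, so the width is 2 − 1 = 1 and tw(G) ≤ 1. Since G has at least one edge (e.g. 1–3), it is not an edgeless graph, so tw(G) ≥ 1. Combining the bounds, tw(G) = 1.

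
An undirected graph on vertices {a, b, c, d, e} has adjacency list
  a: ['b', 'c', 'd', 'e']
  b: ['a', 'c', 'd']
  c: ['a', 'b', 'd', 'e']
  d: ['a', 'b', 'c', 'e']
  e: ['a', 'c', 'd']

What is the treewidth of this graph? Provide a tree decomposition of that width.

Every bag has size at most 4, so the width is 4 − 1 = 3 and tw(G) ≤ 3. For the lower bound, the 4 vertices {a, c, d, e} are pairwise adjacent, and any tree decomposition puts a clique entirely inside one bag — forcing width ≥ 3. Hence tw(G) = 3 exactly.

Treewidth 3.
Bags: B1 = {a, c, d, e}  B2 = {a, b, c, d}
Tree: B1–B2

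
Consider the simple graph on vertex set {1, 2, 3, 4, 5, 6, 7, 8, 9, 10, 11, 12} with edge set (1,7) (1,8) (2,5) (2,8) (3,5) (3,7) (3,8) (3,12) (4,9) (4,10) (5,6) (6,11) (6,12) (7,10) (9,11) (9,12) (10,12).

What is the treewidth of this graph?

A width-3 tree decomposition is:
Bags: B1 = {1, 2, 5, 8}  B2 = {1, 3, 5, 8}  B3 = {1, 3, 5, 7}  B4 = {3, 5, 6, 7}  B5 = {3, 6, 7, 12}  B6 = {6, 7, 10, 12}  B7 = {6, 10, 11, 12}  B8 = {9, 10, 11, 12}  B9 = {4, 9, 10, 11}
Tree: B1–B2, B2–B3, B3–B4, B4–B5, B5–B6, B6–B7, B7–B8, B8–B9
Each bag holds 4 vertices, so the decomposition has width 3, which upper-bounds the treewidth. For the lower bound: the 4 vertex sets {1,2,8}, {5}, {3}, {6,7,10,12} are disjoint, each induces a connected subgraph, and every pair is joined by at least one edge of G. Contracting each set to a single vertex therefore yields K_{4} as a minor, and since treewidth is minor-monotone, tw(G) ≥ tw(K_{4}) = 3. The upper and lower bounds meet at 3, so that is the treewidth.

3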